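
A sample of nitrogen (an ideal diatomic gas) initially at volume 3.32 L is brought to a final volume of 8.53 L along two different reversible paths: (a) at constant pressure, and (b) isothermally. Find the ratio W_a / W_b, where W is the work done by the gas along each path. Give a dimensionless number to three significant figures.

Path (a) isobaric: W = P₁(V₂ − V₁) → W_a/(P₁V₁) = 1.569.
Path (b) isothermal: W = P₁V₁ ln(V₂/V₁) → W_b/(P₁V₁) = 0.9436.
W_a / W_b = 1.569 / 0.9436 = 1.663.

W_a / W_b ≈ 1.66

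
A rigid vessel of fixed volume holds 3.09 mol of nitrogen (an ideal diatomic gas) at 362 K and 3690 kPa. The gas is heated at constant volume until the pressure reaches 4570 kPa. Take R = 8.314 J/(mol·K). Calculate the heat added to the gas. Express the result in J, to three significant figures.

Constant volume ⇒ W = 0, so Q = ΔU = nCᵥΔT with Cᵥ = 5R/2 = 20.79 J/(mol·K).
At constant V, T₂/T₁ = P₂/P₁ ⇒ ΔT = T₁(P₂/P₁ − 1) = 362·(4570/3690 − 1) = 86.33 K.
ΔU = (3.09)(20.79)(86.33) = 5545 J.

Q ≈ 5540 J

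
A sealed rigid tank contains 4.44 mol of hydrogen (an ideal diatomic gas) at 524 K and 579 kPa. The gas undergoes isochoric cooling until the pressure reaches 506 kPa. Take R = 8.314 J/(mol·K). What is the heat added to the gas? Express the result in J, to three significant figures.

Constant volume ⇒ W = 0, so Q = ΔU = nCᵥΔT with Cᵥ = 5R/2 = 20.79 J/(mol·K).
At constant V, T₂/T₁ = P₂/P₁ ⇒ ΔT = T₁(P₂/P₁ − 1) = 524·(506/579 − 1) = -66.07 K.
ΔU = (4.44)(20.79)(-66.07) = -6097 J.

Q ≈ -6100 J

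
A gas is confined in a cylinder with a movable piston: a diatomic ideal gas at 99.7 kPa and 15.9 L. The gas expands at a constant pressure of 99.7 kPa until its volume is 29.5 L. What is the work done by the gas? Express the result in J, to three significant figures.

W ≈ 1360 J

Isobaric: W = P ΔV.
W = (99.7 kPa)(29.5 − 15.9 L) = (99.7)(13.6) = 1356 J.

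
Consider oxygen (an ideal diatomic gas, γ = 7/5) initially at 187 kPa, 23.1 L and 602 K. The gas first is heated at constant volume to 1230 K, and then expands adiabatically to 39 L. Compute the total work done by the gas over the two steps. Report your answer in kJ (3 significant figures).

W_total ≈ 4.17 kJ

Step 1 (isochoric): W = 0 (constant volume).
After step 1: P = 382.1 kPa (V unchanged).
Step 2 (adiabatic): W = (P₁V₁ − P₂V₂)/(γ−1) = (8826 − 7158)/0.4 = 4170 J.
W_total = 0 + 4170 = 4170 J.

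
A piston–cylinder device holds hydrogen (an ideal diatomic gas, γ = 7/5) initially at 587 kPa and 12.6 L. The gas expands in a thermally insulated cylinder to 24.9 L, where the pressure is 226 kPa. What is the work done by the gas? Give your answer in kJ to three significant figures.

W ≈ 4.42 kJ

Adiabatic: W = (P₁V₁ − P₂V₂)/(γ − 1) with γ = 7/5.
P₁V₁ = 7396 J, P₂V₂ = 5627 J.
W = (7396 − 5627) / 0.4 = 4422 J.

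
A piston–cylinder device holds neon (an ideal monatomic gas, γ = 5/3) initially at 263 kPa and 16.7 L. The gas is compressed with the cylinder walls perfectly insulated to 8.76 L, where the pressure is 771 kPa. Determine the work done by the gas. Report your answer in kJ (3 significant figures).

Adiabatic: W = (P₁V₁ − P₂V₂)/(γ − 1) with γ = 5/3.
P₁V₁ = 4392 J, P₂V₂ = 6754 J.
W = (4392 − 6754) / 0.6667 = -3543 J.

W ≈ -3.54 kJ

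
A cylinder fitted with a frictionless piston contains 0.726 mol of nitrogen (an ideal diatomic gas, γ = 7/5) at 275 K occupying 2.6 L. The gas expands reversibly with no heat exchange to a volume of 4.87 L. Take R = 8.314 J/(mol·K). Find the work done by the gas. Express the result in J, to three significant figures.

W ≈ 921 J

Adiabatic: TV^(γ−1) = const with γ = 7/5.
T₂ = T₁ (V₁/V₂)^(γ−1) = 275 × (2.6/4.87)^0.4 = 275 × 0.778 = 213.9 K.
W_by = nCᵥ(T₁ − T₂) = (0.726)(20.79)(275 − 213.9) = 921.3 J.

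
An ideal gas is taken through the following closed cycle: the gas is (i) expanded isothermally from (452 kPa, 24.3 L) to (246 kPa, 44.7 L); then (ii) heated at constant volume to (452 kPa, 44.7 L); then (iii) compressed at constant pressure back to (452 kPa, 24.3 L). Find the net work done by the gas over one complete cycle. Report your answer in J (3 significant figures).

Leg (i): W = PᵢVᵢ ln(V_f/Vᵢ) = (10984) ln(44.7/24.3) = 6694 J.
Leg (ii): W = 0.
Leg (iii): W = PΔV = (452)(24.3 − 44.7) = -9221 J.
W_net = 6694 − 9221 = -2526 J.

W_net ≈ -2530 J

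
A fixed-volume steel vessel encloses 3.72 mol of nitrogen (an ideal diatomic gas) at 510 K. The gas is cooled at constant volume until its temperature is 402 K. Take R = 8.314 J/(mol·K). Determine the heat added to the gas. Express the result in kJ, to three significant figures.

Q ≈ -8.35 kJ

Constant volume ⇒ W = 0, so Q = ΔU = nCᵥΔT with Cᵥ = 5R/2 = 20.79 J/(mol·K).
ΔU = (3.72)(20.79)(402 − 510) = -8351 J.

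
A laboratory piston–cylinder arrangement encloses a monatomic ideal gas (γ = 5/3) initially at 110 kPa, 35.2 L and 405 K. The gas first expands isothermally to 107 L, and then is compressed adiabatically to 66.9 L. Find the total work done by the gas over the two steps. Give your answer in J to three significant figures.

W_total ≈ 2170 J

Step 1 (isothermal): W = P₁V₁ ln(V₂/V₁) = (3872) ln(107/35.2) = 4305 J.
After step 1: P = 36.19 kPa, V = 107 L, T = 405 K.
Step 2 (adiabatic): W = (P₁V₁ − P₂V₂)/(γ−1) = (3872 − 5296)/0.667 = -2135 J.
W_total = 4305 − 2135 = 2170 J.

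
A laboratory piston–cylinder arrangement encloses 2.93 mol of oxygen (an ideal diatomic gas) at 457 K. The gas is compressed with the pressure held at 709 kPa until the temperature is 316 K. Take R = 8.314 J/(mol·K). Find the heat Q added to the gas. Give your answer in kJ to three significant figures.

Isobaric: W = nRΔT = (2.93)(8.314)(-141) = -3435 J.
ΔU = nCᵥΔT with Cᵥ = 5R/2: ΔU = (2.93)(20.79)(-141) = -8587 J.
Q = ΔU + W = -8587 − 3435 = -12022 J.

Q ≈ -12.0 kJ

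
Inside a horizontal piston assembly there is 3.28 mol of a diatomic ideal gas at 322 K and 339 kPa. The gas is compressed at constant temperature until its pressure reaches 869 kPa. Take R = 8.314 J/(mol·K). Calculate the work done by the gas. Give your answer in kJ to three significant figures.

W ≈ -8.27 kJ

Isothermal process: W = nRT ln(V₂/V₁) = nRT ln(P₁/P₂).
W = (3.28)(8.314)(322) × ln(339/869)
  = 8781 × ln(0.3901) = 8781 × -0.9413
W_by_gas = -8266 J.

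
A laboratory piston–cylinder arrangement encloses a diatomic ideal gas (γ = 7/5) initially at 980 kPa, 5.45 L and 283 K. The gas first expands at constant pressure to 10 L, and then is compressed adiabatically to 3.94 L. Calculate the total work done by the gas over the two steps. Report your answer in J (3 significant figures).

W_total ≈ -6600 J

Step 1 (isobaric): W = PΔV = (980 kPa)(10 − 5.45 L) = 4459 J.
After step 1: P = 980 kPa, V = 10 L, T = 519.3 K.
Step 2 (adiabatic): W = (P₁V₁ − P₂V₂)/(γ−1) = (9800 − 14224)/0.4 = -11060 J.
W_total = 4459 − 11060 = -6601 J.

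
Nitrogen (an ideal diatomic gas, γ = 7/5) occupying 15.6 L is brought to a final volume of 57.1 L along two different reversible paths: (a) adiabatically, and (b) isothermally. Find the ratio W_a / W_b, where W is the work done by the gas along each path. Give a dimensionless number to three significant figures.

Path (a) adiabatic: W = P₁V₁(1 − (V₁/V₂)^(γ−1))/(γ−1) → W_a/(P₁V₁) = 1.012.
Path (b) isothermal: W = P₁V₁ ln(V₂/V₁) → W_b/(P₁V₁) = 1.298.
W_a / W_b = 1.012 / 1.298 = 0.7801.

W_a / W_b ≈ 0.780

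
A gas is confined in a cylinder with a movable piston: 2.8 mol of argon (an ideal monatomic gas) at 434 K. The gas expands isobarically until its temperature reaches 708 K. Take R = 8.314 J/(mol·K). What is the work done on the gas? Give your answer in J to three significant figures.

Isobaric: W = P ΔV = nR ΔT.
W = (2.8)(8.314)(708 − 434) = 6379 J.
Work on gas = −W_by = -6379 J.

W ≈ -6380 J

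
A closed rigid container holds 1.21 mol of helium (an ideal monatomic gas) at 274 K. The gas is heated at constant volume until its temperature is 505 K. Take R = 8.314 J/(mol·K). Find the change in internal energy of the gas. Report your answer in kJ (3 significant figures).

ΔU ≈ 3.49 kJ

Constant volume ⇒ W = 0, so Q = ΔU = nCᵥΔT with Cᵥ = 3R/2 = 12.47 J/(mol·K).
ΔU = (1.21)(12.47)(505 − 274) = 3486 J.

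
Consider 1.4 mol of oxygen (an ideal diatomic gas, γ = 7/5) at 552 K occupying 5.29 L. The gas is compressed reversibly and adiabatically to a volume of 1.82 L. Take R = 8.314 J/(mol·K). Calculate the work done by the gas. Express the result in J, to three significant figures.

W ≈ -8550 J

Adiabatic: TV^(γ−1) = const with γ = 7/5.
T₂ = T₁ (V₁/V₂)^(γ−1) = 552 × (5.29/1.82)^0.4 = 552 × 1.532 = 845.8 K.
W_by = nCᵥ(T₁ − T₂) = (1.4)(20.79)(552 − 845.8) = -8551 J.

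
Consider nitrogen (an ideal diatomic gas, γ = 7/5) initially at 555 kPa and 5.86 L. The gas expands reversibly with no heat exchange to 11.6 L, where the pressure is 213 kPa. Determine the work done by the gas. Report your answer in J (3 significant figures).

W ≈ 1950 J

Adiabatic: W = (P₁V₁ − P₂V₂)/(γ − 1) with γ = 7/5.
P₁V₁ = 3252 J, P₂V₂ = 2471 J.
W = (3252 − 2471) / 0.4 = 1954 J.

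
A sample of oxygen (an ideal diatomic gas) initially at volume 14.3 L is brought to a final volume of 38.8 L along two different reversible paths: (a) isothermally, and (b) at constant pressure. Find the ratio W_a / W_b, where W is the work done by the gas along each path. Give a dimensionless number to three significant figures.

W_a / W_b ≈ 0.583

Path (a) isothermal: W = P₁V₁ ln(V₂/V₁) → W_a/(P₁V₁) = 0.9982.
Path (b) isobaric: W = P₁(V₂ − V₁) → W_b/(P₁V₁) = 1.713.
W_a / W_b = 0.9982 / 1.713 = 0.5826.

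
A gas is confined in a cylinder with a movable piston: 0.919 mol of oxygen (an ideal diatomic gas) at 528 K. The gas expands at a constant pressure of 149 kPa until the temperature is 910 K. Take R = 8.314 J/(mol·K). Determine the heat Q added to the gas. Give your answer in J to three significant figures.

Q ≈ 10200 J

Isobaric: W = nRΔT = (0.919)(8.314)(382) = 2919 J.
ΔU = nCᵥΔT with Cᵥ = 5R/2: ΔU = (0.919)(20.79)(382) = 7297 J.
Q = ΔU + W = 7297 + 2919 = 10215 J.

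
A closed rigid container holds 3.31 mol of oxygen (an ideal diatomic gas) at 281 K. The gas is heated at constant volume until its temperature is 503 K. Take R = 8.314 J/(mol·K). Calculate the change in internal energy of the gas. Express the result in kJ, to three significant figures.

Constant volume ⇒ W = 0, so Q = ΔU = nCᵥΔT with Cᵥ = 5R/2 = 20.79 J/(mol·K).
ΔU = (3.31)(20.79)(503 − 281) = 15273 J.

ΔU ≈ 15.3 kJ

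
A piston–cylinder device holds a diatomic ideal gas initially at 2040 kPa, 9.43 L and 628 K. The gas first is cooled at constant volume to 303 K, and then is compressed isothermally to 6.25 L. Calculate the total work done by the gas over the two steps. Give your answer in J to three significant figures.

Step 1 (isochoric): W = 0 (constant volume).
After step 1: P = 984.3 kPa (V unchanged).
Step 2 (isothermal): W = P₁V₁ ln(V₂/V₁) = (9282) ln(6.25/9.43) = -3818 J.
W_total = 0 − 3818 = -3818 J.

W_total ≈ -3820 J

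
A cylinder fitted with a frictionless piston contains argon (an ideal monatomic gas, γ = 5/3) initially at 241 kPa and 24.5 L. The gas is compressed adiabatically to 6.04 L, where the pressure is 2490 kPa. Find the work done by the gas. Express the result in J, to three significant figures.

W ≈ -13700 J

Adiabatic: W = (P₁V₁ − P₂V₂)/(γ − 1) with γ = 5/3.
P₁V₁ = 5904 J, P₂V₂ = 15040 J.
W = (5904 − 15040) / 0.6667 = -13703 J.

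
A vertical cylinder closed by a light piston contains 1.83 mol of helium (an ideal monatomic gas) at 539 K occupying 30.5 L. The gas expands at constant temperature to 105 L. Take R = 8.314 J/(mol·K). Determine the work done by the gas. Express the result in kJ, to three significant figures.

Isothermal: W = nRT ln(V₂/V₁).
W = (1.83)(8.314)(539) × ln(105/30.5)
  = 8201 × 1.236
W_by_gas = 10138 J.

W ≈ 10.1 kJ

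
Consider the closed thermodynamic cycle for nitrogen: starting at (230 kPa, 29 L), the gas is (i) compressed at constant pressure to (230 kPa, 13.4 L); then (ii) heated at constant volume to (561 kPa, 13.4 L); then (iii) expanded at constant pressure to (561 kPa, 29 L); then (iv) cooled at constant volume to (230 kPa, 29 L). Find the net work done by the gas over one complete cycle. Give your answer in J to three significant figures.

W_net ≈ 5160 J

Constant-volume legs do no work.
W(i) = (230)(13.4 − 29) = -3588 J; W(iii) = (561)(29 − 13.4) = 8752 J.
W_net = -3588 + 8752 = 5164 J (the clockwise enclosed area).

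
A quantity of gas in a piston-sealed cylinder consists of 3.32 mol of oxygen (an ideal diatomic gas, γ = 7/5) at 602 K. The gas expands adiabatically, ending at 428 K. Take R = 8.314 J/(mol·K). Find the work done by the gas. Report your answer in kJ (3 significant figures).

W ≈ 12.0 kJ

Adiabatic ⇒ Q = 0, so W_by = −ΔU = nCᵥ(T₁ − T₂).
Cᵥ = 5R/2 = 20.79 J/(mol·K).
W = (3.32)(20.79)(602 − 428) = 12007 J.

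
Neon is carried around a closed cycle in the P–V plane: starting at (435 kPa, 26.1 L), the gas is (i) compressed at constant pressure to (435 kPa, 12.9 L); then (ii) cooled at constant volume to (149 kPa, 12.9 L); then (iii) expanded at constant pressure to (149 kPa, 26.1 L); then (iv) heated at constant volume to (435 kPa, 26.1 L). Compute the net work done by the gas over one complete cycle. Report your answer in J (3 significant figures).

Constant-volume legs do no work.
W(i) = (435)(12.9 − 26.1) = -5742 J; W(iii) = (149)(26.1 − 12.9) = 1967 J.
W_net = -5742 + 1967 = -3775 J (the counter-clockwise enclosed area).

W_net ≈ -3780 J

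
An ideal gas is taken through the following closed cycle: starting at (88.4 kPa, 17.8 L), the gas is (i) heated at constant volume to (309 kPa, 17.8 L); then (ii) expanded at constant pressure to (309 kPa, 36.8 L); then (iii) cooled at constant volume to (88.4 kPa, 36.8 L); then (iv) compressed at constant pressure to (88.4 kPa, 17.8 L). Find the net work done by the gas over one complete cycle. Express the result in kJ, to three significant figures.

W_net ≈ 4.19 kJ

Constant-volume legs do no work.
W(ii) = (309)(36.8 − 17.8) = 5871 J; W(iv) = (88.4)(17.8 − 36.8) = -1680 J.
W_net = 5871 − 1680 = 4191 J (the clockwise enclosed area).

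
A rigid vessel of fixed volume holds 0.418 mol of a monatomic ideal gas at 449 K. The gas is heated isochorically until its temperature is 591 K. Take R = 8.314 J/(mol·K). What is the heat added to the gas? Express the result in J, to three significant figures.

Constant volume ⇒ W = 0, so Q = ΔU = nCᵥΔT with Cᵥ = 3R/2 = 12.47 J/(mol·K).
ΔU = (0.418)(12.47)(591 − 449) = 740.2 J.

Q ≈ 740 J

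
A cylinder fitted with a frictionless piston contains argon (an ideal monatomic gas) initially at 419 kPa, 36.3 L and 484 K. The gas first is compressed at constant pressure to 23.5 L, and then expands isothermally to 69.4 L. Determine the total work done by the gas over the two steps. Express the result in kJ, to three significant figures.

W_total ≈ 5.30 kJ

Step 1 (isobaric): W = PΔV = (419 kPa)(23.5 − 36.3 L) = -5363 J.
After step 1: P = 419 kPa, V = 23.5 L, T = 313.3 K.
Step 2 (isothermal): W = P₁V₁ ln(V₂/V₁) = (9846) ln(69.4/23.5) = 10663 J.
W_total = -5363 + 10663 = 5299 J.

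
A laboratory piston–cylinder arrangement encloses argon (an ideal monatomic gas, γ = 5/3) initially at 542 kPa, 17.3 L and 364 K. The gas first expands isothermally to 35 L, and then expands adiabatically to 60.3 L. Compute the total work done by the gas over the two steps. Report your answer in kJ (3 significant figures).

Step 1 (isothermal): W = P₁V₁ ln(V₂/V₁) = (9377) ln(35/17.3) = 6607 J.
After step 1: P = 267.9 kPa, V = 35 L, T = 364 K.
Step 2 (adiabatic): W = (P₁V₁ − P₂V₂)/(γ−1) = (9377 − 6524)/0.667 = 4278 J.
W_total = 6607 + 4278 = 10885 J.

W_total ≈ 10.9 kJ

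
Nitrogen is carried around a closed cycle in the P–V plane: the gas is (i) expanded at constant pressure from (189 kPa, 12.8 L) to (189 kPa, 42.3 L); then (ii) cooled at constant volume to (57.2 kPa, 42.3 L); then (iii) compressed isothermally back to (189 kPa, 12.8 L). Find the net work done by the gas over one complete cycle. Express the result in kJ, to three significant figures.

Leg (i): W = PΔV = (189)(42.3 − 12.8) = 5575 J.
Leg (ii): W = 0.
Leg (iii): W = PᵢVᵢ ln(V_f/Vᵢ) = (2420) ln(12.8/42.3) = -2892 J.
W_net = 5575 − 2892 = 2683 J.

W_net ≈ 2.68 kJ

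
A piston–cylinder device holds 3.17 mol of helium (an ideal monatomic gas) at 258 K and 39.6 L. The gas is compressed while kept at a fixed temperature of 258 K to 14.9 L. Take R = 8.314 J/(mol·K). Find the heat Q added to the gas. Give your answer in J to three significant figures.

Q ≈ -6650 J

Isothermal ⇒ ΔU = 0, so Q = W = nRT ln(V₂/V₁).
Q = (3.17)(8.314)(258) ln(14.9/39.6) = 6800 × -0.9775 = -6646 J.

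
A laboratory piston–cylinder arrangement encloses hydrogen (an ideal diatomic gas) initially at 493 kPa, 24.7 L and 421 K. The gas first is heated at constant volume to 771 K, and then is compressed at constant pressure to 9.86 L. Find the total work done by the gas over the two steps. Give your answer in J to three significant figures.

Step 1 (isochoric): W = 0 (constant volume).
After step 1: P = 902.9 kPa (V unchanged).
Step 2 (isobaric): W = PΔV = (902.9 kPa)(9.86 − 24.7 L) = -13398 J.
W_total = 0 − 13398 = -13398 J.

W_total ≈ -13400 J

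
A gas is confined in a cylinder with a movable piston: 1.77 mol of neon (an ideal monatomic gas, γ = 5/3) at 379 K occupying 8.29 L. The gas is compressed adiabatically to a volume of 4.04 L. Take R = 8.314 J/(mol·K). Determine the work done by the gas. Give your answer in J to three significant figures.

Adiabatic: TV^(γ−1) = const with γ = 5/3.
T₂ = T₁ (V₁/V₂)^(γ−1) = 379 × (8.29/4.04)^0.667 = 379 × 1.615 = 612 K.
W_by = nCᵥ(T₁ − T₂) = (1.77)(12.47)(379 − 612) = -5143 J.

W ≈ -5140 J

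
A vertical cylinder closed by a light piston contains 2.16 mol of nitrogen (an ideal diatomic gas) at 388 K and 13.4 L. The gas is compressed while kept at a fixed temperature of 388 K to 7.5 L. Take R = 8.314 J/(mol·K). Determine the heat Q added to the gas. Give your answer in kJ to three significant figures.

Q ≈ -4.04 kJ

Isothermal ⇒ ΔU = 0, so Q = W = nRT ln(V₂/V₁).
Q = (2.16)(8.314)(388) ln(7.5/13.4) = 6968 × -0.5804 = -4044 J.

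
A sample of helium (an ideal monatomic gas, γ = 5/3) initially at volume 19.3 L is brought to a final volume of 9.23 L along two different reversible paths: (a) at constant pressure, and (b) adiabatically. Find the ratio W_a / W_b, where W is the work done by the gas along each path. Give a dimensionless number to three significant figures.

Path (a) isobaric: W = P₁(V₂ − V₁) → W_a/(P₁V₁) = -0.5218.
Path (b) adiabatic: W = P₁V₁(1 − (V₁/V₂)^(γ−1))/(γ−1) → W_b/(P₁V₁) = -0.9528.
W_a / W_b = -0.5218 / -0.9528 = 0.5476.

W_a / W_b ≈ 0.548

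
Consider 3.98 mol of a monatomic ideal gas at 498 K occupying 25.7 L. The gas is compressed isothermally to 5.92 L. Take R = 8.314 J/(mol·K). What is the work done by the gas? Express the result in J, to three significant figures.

W ≈ -24200 J

Isothermal: W = nRT ln(V₂/V₁).
W = (3.98)(8.314)(498) × ln(5.92/25.7)
  = 16479 × -1.468
W_by_gas = -24193 J.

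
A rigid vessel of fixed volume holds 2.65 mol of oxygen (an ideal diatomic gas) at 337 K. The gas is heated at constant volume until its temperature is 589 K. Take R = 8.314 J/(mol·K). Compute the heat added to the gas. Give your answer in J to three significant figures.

Constant volume ⇒ W = 0, so Q = ΔU = nCᵥΔT with Cᵥ = 5R/2 = 20.79 J/(mol·K).
ΔU = (2.65)(20.79)(589 − 337) = 13880 J.

Q ≈ 13900 J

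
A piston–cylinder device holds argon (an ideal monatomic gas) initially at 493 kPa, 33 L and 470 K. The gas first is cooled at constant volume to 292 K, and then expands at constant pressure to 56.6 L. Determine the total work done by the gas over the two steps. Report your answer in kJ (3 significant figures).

Step 1 (isochoric): W = 0 (constant volume).
After step 1: P = 306.3 kPa (V unchanged).
Step 2 (isobaric): W = PΔV = (306.3 kPa)(56.6 − 33 L) = 7228 J.
W_total = 0 + 7228 = 7228 J.

W_total ≈ 7.23 kJ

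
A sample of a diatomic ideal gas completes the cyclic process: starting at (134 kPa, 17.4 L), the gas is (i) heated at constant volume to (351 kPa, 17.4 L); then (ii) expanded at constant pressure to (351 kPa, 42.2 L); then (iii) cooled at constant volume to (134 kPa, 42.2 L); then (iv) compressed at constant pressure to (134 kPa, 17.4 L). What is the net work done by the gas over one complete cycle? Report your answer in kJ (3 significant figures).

W_net ≈ 5.38 kJ

Constant-volume legs do no work.
W(ii) = (351)(42.2 − 17.4) = 8705 J; W(iv) = (134)(17.4 − 42.2) = -3323 J.
W_net = 8705 − 3323 = 5382 J (the clockwise enclosed area).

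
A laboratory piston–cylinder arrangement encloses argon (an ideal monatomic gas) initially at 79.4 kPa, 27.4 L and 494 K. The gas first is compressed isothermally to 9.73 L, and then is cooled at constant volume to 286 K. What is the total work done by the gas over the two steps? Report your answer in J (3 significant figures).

Step 1 (isothermal): W = P₁V₁ ln(V₂/V₁) = (2176) ln(9.73/27.4) = -2252 J.
Step 2 (isochoric): W = 0 (constant volume).
W_total = -2252 + 0 = -2252 J.

W_total ≈ -2250 J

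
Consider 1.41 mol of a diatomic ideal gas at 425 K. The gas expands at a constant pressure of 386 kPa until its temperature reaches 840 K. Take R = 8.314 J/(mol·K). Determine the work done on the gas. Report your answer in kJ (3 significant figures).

Isobaric: W = P ΔV = nR ΔT.
W = (1.41)(8.314)(840 − 425) = 4865 J.
Work on gas = −W_by = -4865 J.

W ≈ -4.86 kJ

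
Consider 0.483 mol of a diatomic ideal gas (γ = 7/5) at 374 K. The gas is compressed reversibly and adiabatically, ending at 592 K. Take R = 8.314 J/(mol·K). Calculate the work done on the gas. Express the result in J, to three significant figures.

W ≈ 2190 J

Adiabatic ⇒ Q = 0, so W_by = −ΔU = nCᵥ(T₁ − T₂).
Cᵥ = 5R/2 = 20.79 J/(mol·K).
W = (0.483)(20.79)(374 − 592) = -2189 J.
Work on gas = −W_by = 2189 J.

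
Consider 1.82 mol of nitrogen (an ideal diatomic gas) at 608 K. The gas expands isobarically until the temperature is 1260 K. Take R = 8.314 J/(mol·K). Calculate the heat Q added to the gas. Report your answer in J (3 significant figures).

Q ≈ 34500 J

Isobaric: W = nRΔT = (1.82)(8.314)(652) = 9866 J.
ΔU = nCᵥΔT with Cᵥ = 5R/2: ΔU = (1.82)(20.79)(652) = 24664 J.
Q = ΔU + W = 24664 + 9866 = 34530 J.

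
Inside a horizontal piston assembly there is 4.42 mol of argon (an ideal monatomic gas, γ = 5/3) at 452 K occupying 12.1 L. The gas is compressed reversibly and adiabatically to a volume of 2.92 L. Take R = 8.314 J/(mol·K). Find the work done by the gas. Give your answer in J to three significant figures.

Adiabatic: TV^(γ−1) = const with γ = 5/3.
T₂ = T₁ (V₁/V₂)^(γ−1) = 452 × (12.1/2.92)^0.667 = 452 × 2.58 = 1166 K.
W_by = nCᵥ(T₁ − T₂) = (4.42)(12.47)(452 − 1166) = -39363 J.

W ≈ -39400 J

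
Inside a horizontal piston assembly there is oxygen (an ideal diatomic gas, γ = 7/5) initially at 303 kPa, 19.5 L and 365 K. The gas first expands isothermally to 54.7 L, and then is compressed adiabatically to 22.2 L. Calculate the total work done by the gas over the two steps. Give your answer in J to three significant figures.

Step 1 (isothermal): W = P₁V₁ ln(V₂/V₁) = (5908) ln(54.7/19.5) = 6094 J.
After step 1: P = 108 kPa, V = 54.7 L, T = 365 K.
Step 2 (adiabatic): W = (P₁V₁ − P₂V₂)/(γ−1) = (5908 − 8475)/0.4 = -6416 J.
W_total = 6094 − 6416 = -321.5 J.

W_total ≈ -322 J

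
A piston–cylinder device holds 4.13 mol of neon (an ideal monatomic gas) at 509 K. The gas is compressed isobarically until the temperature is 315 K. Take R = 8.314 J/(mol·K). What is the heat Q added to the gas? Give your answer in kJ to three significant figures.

Q ≈ -16.7 kJ

Isobaric: W = nRΔT = (4.13)(8.314)(-194) = -6661 J.
ΔU = nCᵥΔT with Cᵥ = 3R/2: ΔU = (4.13)(12.47)(-194) = -9992 J.
Q = ΔU + W = -9992 − 6661 = -16653 J.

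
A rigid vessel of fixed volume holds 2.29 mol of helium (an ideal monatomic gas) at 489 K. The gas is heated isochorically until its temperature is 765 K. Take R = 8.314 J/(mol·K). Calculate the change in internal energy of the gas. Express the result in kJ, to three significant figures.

Constant volume ⇒ W = 0, so Q = ΔU = nCᵥΔT with Cᵥ = 3R/2 = 12.47 J/(mol·K).
ΔU = (2.29)(12.47)(765 − 489) = 7882 J.

ΔU ≈ 7.88 kJ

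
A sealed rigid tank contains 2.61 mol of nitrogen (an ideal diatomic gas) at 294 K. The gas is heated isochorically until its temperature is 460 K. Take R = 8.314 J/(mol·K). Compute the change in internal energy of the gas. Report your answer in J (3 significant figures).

Constant volume ⇒ W = 0, so Q = ΔU = nCᵥΔT with Cᵥ = 5R/2 = 20.79 J/(mol·K).
ΔU = (2.61)(20.79)(460 − 294) = 9005 J.

ΔU ≈ 9010 J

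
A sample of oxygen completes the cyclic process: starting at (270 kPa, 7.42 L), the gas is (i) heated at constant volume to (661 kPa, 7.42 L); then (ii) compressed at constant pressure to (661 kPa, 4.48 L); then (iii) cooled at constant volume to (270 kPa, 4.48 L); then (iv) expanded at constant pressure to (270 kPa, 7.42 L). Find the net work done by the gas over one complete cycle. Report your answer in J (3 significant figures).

Constant-volume legs do no work.
W(ii) = (661)(4.48 − 7.42) = -1943 J; W(iv) = (270)(7.42 − 4.48) = 793.8 J.
W_net = -1943 + 793.8 = -1150 J (the counter-clockwise enclosed area).

W_net ≈ -1150 J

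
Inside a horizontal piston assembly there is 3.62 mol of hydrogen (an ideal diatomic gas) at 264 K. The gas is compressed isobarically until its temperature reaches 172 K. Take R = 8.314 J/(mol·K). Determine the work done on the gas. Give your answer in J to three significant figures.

W ≈ 2770 J

Isobaric: W = P ΔV = nR ΔT.
W = (3.62)(8.314)(172 − 264) = -2769 J.
Work on gas = −W_by = 2769 J.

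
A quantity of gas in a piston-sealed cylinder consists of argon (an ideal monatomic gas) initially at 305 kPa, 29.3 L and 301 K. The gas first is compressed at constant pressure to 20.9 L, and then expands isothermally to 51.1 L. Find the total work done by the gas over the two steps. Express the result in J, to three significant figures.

Step 1 (isobaric): W = PΔV = (305 kPa)(20.9 − 29.3 L) = -2562 J.
After step 1: P = 305 kPa, V = 20.9 L, T = 214.7 K.
Step 2 (isothermal): W = P₁V₁ ln(V₂/V₁) = (6374) ln(51.1/20.9) = 5699 J.
W_total = -2562 + 5699 = 3137 J.

W_total ≈ 3140 J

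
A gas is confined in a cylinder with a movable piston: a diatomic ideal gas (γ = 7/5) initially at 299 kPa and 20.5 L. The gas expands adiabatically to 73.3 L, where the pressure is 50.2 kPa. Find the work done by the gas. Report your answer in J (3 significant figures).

Adiabatic: W = (P₁V₁ − P₂V₂)/(γ − 1) with γ = 7/5.
P₁V₁ = 6130 J, P₂V₂ = 3680 J.
W = (6130 − 3680) / 0.4 = 6125 J.

W ≈ 6120 J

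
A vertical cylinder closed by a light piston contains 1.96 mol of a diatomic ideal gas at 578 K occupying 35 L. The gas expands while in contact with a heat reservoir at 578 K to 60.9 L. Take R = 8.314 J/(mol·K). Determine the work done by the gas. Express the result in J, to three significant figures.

W ≈ 5220 J

Isothermal: W = nRT ln(V₂/V₁).
W = (1.96)(8.314)(578) × ln(60.9/35)
  = 9419 × 0.5539
W_by_gas = 5217 J.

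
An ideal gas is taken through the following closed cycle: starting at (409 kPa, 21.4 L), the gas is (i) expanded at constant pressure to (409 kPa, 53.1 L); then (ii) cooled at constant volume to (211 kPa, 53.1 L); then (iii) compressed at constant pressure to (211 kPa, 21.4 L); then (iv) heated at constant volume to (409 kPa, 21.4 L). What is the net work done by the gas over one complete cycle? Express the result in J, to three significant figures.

W_net ≈ 6280 J

Constant-volume legs do no work.
W(i) = (409)(53.1 − 21.4) = 12965 J; W(iii) = (211)(21.4 − 53.1) = -6689 J.
W_net = 12965 − 6689 = 6277 J (the clockwise enclosed area).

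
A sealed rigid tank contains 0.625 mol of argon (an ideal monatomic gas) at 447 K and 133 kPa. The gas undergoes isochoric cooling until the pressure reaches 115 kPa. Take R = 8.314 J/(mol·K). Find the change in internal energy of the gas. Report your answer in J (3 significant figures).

ΔU ≈ -472 J

Constant volume ⇒ W = 0, so Q = ΔU = nCᵥΔT with Cᵥ = 3R/2 = 12.47 J/(mol·K).
At constant V, T₂/T₁ = P₂/P₁ ⇒ ΔT = T₁(P₂/P₁ − 1) = 447·(115/133 − 1) = -60.5 K.
ΔU = (0.625)(12.47)(-60.5) = -471.5 J.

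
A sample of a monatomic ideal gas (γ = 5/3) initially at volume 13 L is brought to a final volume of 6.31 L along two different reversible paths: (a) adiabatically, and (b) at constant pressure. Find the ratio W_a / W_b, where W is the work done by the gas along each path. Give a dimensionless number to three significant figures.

W_a / W_b ≈ 1.80

Path (a) adiabatic: W = P₁V₁(1 − (V₁/V₂)^(γ−1))/(γ−1) → W_a/(P₁V₁) = -0.9287.
Path (b) isobaric: W = P₁(V₂ − V₁) → W_b/(P₁V₁) = -0.5146.
W_a / W_b = -0.9287 / -0.5146 = 1.805.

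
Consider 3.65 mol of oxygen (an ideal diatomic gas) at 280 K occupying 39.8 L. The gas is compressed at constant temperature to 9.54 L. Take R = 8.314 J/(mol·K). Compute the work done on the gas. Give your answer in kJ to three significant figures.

Isothermal: W = nRT ln(V₂/V₁).
W = (3.65)(8.314)(280) × ln(9.54/39.8)
  = 8497 × -1.428
W_by_gas = -12137 J; work on gas = −W_by = 12137 J.

W ≈ 12.1 kJ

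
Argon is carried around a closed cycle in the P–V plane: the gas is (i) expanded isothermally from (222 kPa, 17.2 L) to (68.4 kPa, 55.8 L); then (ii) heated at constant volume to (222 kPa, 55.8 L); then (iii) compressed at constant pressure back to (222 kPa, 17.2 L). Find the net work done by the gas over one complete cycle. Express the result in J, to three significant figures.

Leg (i): W = PᵢVᵢ ln(V_f/Vᵢ) = (3818) ln(55.8/17.2) = 4494 J.
Leg (ii): W = 0.
Leg (iii): W = PΔV = (222)(17.2 − 55.8) = -8569 J.
W_net = 4494 − 8569 = -4075 J.

W_net ≈ -4080 J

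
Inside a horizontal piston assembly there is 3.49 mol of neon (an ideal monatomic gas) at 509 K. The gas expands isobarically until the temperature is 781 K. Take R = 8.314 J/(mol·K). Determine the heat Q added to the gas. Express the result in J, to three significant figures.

Q ≈ 19700 J

Isobaric: W = nRΔT = (3.49)(8.314)(272) = 7892 J.
ΔU = nCᵥΔT with Cᵥ = 3R/2: ΔU = (3.49)(12.47)(272) = 11838 J.
Q = ΔU + W = 11838 + 7892 = 19731 J.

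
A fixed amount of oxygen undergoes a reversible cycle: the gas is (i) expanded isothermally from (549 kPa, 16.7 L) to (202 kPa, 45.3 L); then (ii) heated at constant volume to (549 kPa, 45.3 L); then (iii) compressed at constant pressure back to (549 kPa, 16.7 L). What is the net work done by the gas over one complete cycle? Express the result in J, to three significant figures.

W_net ≈ -6550 J

Leg (i): W = PᵢVᵢ ln(V_f/Vᵢ) = (9168) ln(45.3/16.7) = 9149 J.
Leg (ii): W = 0.
Leg (iii): W = PΔV = (549)(16.7 − 45.3) = -15701 J.
W_net = 9149 − 15701 = -6552 J.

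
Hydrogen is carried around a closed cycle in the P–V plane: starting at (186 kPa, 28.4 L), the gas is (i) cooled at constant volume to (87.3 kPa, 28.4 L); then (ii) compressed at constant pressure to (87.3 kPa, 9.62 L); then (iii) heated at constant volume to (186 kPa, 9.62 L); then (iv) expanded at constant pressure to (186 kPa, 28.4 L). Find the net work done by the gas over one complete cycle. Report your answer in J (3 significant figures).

W_net ≈ 1850 J

Constant-volume legs do no work.
W(ii) = (87.3)(9.62 − 28.4) = -1639 J; W(iv) = (186)(28.4 − 9.62) = 3493 J.
W_net = -1639 + 3493 = 1854 J (the clockwise enclosed area).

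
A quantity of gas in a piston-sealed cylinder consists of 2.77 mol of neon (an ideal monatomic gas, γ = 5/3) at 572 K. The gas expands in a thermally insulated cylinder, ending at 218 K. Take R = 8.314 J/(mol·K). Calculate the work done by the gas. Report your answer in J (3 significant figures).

Adiabatic ⇒ Q = 0, so W_by = −ΔU = nCᵥ(T₁ − T₂).
Cᵥ = 3R/2 = 12.47 J/(mol·K).
W = (2.77)(12.47)(572 − 218) = 12229 J.

W ≈ 12200 J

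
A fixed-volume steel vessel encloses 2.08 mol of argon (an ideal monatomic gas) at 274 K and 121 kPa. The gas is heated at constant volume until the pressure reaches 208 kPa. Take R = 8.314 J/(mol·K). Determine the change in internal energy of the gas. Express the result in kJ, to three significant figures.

Constant volume ⇒ W = 0, so Q = ΔU = nCᵥΔT with Cᵥ = 3R/2 = 12.47 J/(mol·K).
At constant V, T₂/T₁ = P₂/P₁ ⇒ ΔT = T₁(P₂/P₁ − 1) = 274·(208/121 − 1) = 197 K.
ΔU = (2.08)(12.47)(197) = 5110 J.

ΔU ≈ 5.11 kJ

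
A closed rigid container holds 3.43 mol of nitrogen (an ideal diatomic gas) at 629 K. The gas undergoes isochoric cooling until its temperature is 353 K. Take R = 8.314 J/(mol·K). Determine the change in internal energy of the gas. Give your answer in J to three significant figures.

Constant volume ⇒ W = 0, so Q = ΔU = nCᵥΔT with Cᵥ = 5R/2 = 20.79 J/(mol·K).
ΔU = (3.43)(20.79)(353 − 629) = -19677 J.

ΔU ≈ -19700 J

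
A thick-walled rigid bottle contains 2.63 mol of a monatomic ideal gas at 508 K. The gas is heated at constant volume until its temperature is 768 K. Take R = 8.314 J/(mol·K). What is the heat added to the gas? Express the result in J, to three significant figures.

Q ≈ 8530 J

Constant volume ⇒ W = 0, so Q = ΔU = nCᵥΔT with Cᵥ = 3R/2 = 12.47 J/(mol·K).
ΔU = (2.63)(12.47)(768 − 508) = 8528 J.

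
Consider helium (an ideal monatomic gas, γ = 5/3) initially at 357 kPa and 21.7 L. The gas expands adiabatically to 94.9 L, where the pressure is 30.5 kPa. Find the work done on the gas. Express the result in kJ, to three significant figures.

W ≈ -7.28 kJ

Adiabatic: W = (P₁V₁ − P₂V₂)/(γ − 1) with γ = 5/3.
P₁V₁ = 7747 J, P₂V₂ = 2894 J.
W = (7747 − 2894) / 0.6667 = 7279 J.
Work on gas = −W_by = -7279 J.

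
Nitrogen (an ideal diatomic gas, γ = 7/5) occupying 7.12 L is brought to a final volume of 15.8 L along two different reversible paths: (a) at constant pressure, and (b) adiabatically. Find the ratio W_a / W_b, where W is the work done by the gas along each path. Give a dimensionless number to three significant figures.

Path (a) isobaric: W = P₁(V₂ − V₁) → W_a/(P₁V₁) = 1.219.
Path (b) adiabatic: W = P₁V₁(1 − (V₁/V₂)^(γ−1))/(γ−1) → W_b/(P₁V₁) = 0.6825.
W_a / W_b = 1.219 / 0.6825 = 1.786.

W_a / W_b ≈ 1.79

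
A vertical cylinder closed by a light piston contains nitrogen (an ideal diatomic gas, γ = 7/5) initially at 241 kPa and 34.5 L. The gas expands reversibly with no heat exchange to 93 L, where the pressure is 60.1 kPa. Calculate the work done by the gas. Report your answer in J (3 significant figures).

W ≈ 6810 J

Adiabatic: W = (P₁V₁ − P₂V₂)/(γ − 1) with γ = 7/5.
P₁V₁ = 8314 J, P₂V₂ = 5589 J.
W = (8314 − 5589) / 0.4 = 6813 J.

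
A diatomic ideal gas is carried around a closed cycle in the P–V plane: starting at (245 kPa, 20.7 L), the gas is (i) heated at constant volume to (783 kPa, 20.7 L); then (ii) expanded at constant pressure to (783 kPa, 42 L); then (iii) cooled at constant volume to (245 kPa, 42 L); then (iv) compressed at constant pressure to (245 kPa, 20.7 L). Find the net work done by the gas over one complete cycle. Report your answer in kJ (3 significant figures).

W_net ≈ 11.5 kJ

Constant-volume legs do no work.
W(ii) = (783)(42 − 20.7) = 16678 J; W(iv) = (245)(20.7 − 42) = -5218 J.
W_net = 16678 − 5218 = 11459 J (the clockwise enclosed area).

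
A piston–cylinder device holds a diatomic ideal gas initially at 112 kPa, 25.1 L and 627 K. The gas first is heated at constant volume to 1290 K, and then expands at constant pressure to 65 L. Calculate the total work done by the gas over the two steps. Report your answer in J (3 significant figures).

Step 1 (isochoric): W = 0 (constant volume).
After step 1: P = 230.4 kPa (V unchanged).
Step 2 (isobaric): W = PΔV = (230.4 kPa)(65 − 25.1 L) = 9194 J.
W_total = 0 + 9194 = 9194 J.

W_total ≈ 9190 J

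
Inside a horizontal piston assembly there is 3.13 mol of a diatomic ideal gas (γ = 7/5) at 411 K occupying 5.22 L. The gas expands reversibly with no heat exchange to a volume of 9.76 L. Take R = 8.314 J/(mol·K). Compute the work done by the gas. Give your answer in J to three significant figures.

Adiabatic: TV^(γ−1) = const with γ = 7/5.
T₂ = T₁ (V₁/V₂)^(γ−1) = 411 × (5.22/9.76)^0.4 = 411 × 0.7786 = 320 K.
W_by = nCᵥ(T₁ − T₂) = (3.13)(20.79)(411 − 320) = 5921 J.

W ≈ 5920 J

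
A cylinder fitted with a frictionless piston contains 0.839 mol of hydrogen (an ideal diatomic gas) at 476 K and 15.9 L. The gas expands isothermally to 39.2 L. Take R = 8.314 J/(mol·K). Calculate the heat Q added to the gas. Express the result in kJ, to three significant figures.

Isothermal ⇒ ΔU = 0, so Q = W = nRT ln(V₂/V₁).
Q = (0.839)(8.314)(476) ln(39.2/15.9) = 3320 × 0.9024 = 2996 J.

Q ≈ 3.00 kJ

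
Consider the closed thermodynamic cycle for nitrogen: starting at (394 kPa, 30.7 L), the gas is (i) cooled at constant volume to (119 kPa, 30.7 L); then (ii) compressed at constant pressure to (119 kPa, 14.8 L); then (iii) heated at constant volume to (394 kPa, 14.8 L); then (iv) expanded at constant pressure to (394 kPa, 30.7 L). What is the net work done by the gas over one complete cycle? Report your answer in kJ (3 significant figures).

Constant-volume legs do no work.
W(ii) = (119)(14.8 − 30.7) = -1892 J; W(iv) = (394)(30.7 − 14.8) = 6265 J.
W_net = -1892 + 6265 = 4372 J (the clockwise enclosed area).

W_net ≈ 4.37 kJ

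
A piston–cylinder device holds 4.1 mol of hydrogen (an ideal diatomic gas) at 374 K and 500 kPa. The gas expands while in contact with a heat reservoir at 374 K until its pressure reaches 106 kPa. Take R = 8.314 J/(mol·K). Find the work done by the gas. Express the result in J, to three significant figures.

Isothermal process: W = nRT ln(V₂/V₁) = nRT ln(P₁/P₂).
W = (4.1)(8.314)(374) × ln(500/106)
  = 12749 × ln(4.717) = 12749 × 1.551
W_by_gas = 19775 J.

W ≈ 19800 J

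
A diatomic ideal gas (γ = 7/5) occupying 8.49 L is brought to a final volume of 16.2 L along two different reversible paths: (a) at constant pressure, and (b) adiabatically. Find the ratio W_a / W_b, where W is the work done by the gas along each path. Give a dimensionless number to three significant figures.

W_a / W_b ≈ 1.59

Path (a) isobaric: W = P₁(V₂ − V₁) → W_a/(P₁V₁) = 0.9081.
Path (b) adiabatic: W = P₁V₁(1 − (V₁/V₂)^(γ−1))/(γ−1) → W_b/(P₁V₁) = 0.5694.
W_a / W_b = 0.9081 / 0.5694 = 1.595.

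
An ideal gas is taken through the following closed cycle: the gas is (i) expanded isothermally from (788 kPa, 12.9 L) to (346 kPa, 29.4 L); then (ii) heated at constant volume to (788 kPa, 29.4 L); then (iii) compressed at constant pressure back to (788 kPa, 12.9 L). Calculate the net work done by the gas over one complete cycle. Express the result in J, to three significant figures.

W_net ≈ -4630 J

Leg (i): W = PᵢVᵢ ln(V_f/Vᵢ) = (10165) ln(29.4/12.9) = 8374 J.
Leg (ii): W = 0.
Leg (iii): W = PΔV = (788)(12.9 − 29.4) = -13002 J.
W_net = 8374 − 13002 = -4628 J.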